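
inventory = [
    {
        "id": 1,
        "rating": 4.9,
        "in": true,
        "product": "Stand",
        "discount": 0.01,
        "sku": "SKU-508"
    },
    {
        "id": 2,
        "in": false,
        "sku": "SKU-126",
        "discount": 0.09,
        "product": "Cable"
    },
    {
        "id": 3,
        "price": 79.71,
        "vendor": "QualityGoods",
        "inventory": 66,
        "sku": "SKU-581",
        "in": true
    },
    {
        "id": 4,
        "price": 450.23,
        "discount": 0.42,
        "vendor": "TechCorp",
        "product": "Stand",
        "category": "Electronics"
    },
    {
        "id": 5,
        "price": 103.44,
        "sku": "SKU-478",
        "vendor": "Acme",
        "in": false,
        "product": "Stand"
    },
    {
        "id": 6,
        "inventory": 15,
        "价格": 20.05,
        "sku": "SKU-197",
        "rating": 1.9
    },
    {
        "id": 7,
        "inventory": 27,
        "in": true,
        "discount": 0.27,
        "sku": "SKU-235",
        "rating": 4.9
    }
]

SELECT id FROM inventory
[1, 2, 3, 4, 5, 6, 7]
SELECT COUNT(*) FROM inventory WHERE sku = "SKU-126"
1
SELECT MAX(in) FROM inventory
True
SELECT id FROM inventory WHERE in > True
[]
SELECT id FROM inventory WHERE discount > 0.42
[]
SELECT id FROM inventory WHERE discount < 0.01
[]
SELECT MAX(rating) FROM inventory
4.9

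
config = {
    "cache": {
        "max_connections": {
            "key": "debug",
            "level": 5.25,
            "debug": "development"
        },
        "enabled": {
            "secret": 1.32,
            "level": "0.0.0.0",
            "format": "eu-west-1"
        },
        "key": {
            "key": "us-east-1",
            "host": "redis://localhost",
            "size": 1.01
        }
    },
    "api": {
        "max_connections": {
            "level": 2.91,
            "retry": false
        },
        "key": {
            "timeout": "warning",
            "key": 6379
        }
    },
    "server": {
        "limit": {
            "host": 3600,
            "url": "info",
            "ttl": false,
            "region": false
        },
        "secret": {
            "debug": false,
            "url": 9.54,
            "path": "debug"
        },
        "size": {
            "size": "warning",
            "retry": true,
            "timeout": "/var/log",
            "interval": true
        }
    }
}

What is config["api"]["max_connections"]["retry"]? False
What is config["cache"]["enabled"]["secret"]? 1.32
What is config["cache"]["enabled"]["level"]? "0.0.0.0"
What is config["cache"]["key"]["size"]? 1.01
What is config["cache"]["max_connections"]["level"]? 5.25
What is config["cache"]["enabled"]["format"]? "eu-west-1"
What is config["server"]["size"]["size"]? "warning"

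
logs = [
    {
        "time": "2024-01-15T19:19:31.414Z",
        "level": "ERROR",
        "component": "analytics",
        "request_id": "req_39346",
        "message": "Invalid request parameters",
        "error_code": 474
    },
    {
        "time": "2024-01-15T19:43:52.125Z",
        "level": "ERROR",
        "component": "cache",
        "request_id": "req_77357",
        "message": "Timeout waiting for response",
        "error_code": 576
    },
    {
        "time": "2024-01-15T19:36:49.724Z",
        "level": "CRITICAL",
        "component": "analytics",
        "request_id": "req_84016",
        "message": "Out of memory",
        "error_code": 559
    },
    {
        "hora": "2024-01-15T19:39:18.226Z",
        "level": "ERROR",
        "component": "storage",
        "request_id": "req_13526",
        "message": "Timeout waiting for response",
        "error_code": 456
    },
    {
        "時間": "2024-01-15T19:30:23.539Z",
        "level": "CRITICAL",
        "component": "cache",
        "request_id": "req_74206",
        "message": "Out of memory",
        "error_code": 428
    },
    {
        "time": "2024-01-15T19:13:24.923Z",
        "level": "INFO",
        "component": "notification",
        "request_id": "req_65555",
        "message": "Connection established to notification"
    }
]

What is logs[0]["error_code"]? 474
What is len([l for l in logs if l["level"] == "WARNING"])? 0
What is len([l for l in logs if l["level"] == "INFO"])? 1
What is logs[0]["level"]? "ERROR"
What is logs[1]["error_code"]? 576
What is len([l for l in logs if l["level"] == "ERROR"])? 3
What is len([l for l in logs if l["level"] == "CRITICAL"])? 2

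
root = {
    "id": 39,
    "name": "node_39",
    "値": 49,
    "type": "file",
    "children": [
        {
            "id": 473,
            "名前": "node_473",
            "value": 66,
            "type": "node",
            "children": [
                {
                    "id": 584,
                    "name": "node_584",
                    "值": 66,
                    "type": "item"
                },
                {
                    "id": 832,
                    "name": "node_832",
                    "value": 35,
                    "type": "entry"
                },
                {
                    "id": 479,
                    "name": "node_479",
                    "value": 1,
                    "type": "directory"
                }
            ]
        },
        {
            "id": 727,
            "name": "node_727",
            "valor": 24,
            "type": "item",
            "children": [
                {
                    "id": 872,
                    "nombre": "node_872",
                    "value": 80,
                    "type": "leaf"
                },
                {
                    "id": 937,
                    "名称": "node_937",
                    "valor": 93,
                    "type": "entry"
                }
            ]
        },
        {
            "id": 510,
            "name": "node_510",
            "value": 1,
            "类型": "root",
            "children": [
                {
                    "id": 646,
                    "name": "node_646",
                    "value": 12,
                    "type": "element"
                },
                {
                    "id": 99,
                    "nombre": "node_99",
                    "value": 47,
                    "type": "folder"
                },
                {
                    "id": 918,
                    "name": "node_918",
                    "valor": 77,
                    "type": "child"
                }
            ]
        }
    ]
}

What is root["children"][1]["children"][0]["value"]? 80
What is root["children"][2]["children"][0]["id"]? 646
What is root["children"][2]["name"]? "node_510"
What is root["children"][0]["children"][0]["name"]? "node_584"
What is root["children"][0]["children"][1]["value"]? 35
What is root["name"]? "node_39"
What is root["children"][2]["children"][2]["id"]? 918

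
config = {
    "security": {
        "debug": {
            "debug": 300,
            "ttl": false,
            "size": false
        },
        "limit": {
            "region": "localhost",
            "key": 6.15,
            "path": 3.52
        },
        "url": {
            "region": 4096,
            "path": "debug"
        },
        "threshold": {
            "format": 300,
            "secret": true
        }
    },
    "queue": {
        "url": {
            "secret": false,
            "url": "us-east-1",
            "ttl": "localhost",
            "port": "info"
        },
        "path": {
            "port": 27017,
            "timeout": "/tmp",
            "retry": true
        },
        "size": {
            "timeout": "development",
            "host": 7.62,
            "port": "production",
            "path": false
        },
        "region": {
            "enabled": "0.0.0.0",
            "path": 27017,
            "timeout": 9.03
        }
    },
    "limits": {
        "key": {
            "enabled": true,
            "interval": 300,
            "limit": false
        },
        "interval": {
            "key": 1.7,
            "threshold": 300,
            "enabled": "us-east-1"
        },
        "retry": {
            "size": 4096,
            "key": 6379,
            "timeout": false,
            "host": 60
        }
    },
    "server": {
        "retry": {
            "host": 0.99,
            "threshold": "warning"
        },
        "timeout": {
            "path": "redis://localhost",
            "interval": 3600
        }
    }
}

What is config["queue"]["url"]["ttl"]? "localhost"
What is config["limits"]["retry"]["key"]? 6379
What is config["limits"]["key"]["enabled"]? True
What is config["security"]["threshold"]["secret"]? True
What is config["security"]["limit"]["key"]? 6.15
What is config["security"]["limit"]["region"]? "localhost"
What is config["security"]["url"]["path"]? "debug"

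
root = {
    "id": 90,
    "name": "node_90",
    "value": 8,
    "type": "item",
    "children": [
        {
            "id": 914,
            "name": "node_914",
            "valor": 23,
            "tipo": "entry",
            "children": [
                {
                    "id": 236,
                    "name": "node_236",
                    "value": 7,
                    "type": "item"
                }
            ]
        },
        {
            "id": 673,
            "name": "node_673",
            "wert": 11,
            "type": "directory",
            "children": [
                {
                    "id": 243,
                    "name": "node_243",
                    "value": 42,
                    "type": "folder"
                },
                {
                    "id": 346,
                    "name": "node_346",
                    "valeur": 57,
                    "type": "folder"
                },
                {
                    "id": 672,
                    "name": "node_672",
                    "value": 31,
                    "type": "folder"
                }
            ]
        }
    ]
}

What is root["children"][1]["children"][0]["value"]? 42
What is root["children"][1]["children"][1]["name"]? "node_346"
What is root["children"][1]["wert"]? 11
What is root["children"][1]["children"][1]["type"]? "folder"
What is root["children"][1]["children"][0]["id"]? 243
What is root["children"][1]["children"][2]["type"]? "folder"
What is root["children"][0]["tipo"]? "entry"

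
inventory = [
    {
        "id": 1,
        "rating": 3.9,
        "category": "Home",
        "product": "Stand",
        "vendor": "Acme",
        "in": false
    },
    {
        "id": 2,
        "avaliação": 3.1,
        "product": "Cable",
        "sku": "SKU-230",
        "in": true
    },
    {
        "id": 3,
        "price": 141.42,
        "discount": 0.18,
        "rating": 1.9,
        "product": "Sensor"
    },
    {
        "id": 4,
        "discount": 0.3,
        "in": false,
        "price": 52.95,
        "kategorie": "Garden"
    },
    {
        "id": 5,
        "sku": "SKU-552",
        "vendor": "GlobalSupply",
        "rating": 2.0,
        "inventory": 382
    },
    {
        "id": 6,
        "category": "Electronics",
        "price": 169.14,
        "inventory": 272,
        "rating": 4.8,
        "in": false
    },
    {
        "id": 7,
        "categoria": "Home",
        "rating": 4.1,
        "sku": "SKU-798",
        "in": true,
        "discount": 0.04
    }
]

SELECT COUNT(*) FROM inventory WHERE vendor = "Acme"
1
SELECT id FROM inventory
[1, 2, 3, 4, 5, 6, 7]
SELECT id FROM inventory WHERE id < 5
[1, 2, 3, 4]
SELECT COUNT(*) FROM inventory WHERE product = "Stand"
1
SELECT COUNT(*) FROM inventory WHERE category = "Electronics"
1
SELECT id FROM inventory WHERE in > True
[]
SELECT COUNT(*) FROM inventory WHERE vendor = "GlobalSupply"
1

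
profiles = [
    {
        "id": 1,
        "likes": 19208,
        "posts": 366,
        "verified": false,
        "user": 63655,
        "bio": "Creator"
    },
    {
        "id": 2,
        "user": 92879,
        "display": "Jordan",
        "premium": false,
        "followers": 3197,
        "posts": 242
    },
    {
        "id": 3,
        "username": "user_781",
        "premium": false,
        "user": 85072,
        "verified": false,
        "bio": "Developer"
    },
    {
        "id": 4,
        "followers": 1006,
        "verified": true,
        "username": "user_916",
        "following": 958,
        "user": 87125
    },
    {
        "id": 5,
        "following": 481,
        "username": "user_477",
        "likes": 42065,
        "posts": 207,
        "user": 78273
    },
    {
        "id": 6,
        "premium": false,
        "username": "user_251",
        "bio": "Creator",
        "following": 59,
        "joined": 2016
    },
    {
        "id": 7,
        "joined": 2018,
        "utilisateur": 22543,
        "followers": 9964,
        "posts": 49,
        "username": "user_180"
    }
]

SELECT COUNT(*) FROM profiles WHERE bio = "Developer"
1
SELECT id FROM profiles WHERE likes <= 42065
[1, 5]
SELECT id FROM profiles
[1, 2, 3, 4, 5, 6, 7]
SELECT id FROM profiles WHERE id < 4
[1, 2, 3]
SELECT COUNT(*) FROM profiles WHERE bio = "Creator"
2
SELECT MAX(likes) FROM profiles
42065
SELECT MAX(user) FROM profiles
92879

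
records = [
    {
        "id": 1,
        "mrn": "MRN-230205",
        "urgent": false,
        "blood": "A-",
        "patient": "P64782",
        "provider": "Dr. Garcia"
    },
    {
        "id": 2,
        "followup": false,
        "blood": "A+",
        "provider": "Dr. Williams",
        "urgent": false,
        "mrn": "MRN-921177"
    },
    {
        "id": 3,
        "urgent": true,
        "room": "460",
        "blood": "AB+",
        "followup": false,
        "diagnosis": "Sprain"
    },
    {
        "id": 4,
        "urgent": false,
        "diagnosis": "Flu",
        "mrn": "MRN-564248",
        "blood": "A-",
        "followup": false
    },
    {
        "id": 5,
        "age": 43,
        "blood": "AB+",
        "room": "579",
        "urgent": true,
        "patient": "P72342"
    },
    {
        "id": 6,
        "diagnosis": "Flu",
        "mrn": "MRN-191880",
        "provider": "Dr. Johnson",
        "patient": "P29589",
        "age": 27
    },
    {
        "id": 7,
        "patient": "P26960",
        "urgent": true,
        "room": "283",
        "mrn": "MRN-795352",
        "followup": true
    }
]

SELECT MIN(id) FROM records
1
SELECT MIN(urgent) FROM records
False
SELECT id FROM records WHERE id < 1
[]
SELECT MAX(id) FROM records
7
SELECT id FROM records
[1, 2, 3, 4, 5, 6, 7]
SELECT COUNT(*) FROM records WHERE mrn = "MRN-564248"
1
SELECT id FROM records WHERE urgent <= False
[1, 2, 4]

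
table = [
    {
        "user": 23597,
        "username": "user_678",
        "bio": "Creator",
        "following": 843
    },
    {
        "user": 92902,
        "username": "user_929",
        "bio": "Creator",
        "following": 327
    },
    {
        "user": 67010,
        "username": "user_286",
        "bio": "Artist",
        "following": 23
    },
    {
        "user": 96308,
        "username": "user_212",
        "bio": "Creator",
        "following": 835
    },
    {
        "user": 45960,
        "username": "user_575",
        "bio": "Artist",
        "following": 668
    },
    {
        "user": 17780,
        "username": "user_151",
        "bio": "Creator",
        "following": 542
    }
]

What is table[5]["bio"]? "Creator"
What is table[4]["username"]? "user_575"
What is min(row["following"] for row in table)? 23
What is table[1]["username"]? "user_929"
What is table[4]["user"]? 45960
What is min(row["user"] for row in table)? 17780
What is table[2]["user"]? 67010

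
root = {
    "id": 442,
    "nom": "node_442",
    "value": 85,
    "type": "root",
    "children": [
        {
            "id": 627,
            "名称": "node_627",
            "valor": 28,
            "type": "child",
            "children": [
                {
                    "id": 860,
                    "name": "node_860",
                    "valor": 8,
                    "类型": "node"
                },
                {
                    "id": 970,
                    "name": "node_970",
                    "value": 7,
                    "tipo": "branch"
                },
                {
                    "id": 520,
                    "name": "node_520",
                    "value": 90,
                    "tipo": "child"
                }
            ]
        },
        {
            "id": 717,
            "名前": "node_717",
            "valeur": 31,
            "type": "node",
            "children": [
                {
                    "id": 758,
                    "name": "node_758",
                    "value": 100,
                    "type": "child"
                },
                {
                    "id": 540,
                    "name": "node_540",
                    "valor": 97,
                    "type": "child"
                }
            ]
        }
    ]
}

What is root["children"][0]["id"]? 627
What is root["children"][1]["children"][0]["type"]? "child"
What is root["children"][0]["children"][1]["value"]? 7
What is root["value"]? 85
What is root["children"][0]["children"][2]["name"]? "node_520"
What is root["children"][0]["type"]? "child"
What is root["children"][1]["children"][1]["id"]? 540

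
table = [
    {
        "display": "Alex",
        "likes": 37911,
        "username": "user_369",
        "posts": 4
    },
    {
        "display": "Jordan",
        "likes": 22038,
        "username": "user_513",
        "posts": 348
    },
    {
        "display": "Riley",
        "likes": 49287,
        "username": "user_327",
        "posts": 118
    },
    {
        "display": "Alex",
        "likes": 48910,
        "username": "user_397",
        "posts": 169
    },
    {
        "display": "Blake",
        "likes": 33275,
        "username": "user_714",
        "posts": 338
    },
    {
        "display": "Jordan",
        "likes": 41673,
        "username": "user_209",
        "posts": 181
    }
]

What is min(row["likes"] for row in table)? 22038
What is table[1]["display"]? "Jordan"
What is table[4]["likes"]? 33275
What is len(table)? 6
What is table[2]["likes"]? 49287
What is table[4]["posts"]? 338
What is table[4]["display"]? "Blake"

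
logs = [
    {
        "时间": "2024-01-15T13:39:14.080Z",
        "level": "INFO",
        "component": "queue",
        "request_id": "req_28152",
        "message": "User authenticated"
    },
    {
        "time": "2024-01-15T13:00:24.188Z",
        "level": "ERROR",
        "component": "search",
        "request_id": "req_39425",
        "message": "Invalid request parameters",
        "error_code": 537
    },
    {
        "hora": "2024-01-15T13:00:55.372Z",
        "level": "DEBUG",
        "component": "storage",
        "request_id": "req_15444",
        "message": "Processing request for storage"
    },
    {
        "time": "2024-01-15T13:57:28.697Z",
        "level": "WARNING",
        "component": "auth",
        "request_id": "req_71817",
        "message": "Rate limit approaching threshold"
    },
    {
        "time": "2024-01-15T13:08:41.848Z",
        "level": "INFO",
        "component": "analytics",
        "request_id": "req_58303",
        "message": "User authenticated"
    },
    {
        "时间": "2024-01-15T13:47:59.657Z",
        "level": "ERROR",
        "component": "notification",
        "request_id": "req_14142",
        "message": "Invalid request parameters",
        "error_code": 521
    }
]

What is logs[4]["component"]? "analytics"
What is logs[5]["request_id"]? "req_14142"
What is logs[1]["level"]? "ERROR"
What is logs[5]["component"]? "notification"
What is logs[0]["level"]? "INFO"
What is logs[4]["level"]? "INFO"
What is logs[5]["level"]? "ERROR"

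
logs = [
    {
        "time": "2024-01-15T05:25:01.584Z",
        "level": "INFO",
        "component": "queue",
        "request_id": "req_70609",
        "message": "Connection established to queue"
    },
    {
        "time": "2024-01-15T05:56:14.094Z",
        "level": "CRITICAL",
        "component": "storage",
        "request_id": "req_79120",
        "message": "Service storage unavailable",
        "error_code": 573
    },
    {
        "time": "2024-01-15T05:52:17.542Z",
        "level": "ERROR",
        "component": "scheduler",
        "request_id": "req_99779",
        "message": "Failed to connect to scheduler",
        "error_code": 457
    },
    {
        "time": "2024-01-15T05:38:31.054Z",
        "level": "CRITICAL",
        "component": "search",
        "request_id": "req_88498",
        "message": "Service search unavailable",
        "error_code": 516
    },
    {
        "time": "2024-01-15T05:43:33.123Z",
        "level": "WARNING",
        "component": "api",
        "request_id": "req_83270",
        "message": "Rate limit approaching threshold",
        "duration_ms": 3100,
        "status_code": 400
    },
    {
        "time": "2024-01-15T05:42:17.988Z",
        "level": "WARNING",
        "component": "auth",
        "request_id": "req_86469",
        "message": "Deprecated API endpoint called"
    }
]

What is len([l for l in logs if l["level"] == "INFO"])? 1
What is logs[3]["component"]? "search"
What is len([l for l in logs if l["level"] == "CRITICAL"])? 2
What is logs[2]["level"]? "ERROR"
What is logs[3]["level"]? "CRITICAL"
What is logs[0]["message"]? "Connection established to queue"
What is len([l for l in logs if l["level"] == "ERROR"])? 1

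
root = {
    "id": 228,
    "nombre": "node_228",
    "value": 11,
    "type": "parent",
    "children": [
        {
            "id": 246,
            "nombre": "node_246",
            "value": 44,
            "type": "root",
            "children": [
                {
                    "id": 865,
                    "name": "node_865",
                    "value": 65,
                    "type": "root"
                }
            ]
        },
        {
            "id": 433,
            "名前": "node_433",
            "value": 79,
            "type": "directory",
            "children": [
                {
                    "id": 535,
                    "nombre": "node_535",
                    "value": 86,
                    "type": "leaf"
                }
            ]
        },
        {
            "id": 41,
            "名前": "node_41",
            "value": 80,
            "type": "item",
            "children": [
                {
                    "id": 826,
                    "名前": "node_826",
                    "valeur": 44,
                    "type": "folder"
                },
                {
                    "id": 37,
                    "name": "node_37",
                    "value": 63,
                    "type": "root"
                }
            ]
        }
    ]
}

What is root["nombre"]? "node_228"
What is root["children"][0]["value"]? 44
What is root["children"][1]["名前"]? "node_433"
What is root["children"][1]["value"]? 79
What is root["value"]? 11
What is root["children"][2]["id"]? 41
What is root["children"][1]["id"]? 433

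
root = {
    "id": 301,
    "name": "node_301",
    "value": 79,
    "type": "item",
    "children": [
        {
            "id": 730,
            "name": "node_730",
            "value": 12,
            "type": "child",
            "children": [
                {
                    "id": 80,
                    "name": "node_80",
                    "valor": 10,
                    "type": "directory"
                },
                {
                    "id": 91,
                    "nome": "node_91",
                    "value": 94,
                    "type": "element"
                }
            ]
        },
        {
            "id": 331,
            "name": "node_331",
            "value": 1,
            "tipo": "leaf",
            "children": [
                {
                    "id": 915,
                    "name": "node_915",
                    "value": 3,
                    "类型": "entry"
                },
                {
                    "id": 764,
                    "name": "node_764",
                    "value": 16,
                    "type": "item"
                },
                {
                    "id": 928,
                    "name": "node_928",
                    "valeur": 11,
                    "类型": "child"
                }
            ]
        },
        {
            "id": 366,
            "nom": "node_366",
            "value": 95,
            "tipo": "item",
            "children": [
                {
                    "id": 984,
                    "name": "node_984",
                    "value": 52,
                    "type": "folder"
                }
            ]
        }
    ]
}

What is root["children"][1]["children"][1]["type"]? "item"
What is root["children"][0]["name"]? "node_730"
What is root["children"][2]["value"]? 95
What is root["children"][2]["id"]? 366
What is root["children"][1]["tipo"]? "leaf"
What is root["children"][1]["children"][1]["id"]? 764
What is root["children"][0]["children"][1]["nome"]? "node_91"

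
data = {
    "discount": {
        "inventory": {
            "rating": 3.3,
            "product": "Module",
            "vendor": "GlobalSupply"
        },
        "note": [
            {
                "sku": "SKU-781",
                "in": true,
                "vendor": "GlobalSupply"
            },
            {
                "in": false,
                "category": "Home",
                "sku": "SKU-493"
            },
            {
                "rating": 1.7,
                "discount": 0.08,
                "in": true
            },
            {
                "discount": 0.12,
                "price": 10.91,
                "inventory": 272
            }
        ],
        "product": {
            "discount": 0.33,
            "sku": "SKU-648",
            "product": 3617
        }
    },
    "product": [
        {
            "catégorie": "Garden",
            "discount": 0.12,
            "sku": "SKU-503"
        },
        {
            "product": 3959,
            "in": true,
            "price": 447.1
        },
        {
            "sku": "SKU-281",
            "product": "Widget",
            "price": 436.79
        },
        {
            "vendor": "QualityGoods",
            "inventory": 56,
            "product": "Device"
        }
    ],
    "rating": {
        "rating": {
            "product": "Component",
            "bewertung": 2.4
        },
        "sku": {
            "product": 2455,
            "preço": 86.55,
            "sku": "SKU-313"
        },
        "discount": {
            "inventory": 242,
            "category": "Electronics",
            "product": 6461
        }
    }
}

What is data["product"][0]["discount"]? 0.12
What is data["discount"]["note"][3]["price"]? 10.91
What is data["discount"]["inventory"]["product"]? "Module"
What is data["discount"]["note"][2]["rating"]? 1.7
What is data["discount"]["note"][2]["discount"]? 0.08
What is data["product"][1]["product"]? 3959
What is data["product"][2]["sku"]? "SKU-281"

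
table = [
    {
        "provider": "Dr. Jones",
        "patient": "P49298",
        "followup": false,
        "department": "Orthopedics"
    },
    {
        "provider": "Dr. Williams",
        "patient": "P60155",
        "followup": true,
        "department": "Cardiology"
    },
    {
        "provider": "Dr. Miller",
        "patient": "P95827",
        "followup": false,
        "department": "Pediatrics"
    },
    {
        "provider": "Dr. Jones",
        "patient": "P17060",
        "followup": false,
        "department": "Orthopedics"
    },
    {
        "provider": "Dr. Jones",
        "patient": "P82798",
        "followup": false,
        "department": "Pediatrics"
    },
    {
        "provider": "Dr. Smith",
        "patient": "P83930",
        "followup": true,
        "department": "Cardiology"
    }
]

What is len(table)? 6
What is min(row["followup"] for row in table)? False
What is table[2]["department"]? "Pediatrics"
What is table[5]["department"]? "Cardiology"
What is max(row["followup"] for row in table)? True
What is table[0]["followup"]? False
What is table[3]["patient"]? "P17060"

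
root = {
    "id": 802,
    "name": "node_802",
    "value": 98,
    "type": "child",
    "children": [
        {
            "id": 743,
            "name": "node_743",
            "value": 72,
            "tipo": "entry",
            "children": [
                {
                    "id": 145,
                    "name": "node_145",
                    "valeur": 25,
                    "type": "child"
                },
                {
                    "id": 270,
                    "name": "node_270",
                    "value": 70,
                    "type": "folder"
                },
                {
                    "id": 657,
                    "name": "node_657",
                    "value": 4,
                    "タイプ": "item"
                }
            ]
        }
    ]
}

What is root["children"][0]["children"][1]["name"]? "node_270"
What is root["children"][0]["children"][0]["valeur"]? 25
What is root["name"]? "node_802"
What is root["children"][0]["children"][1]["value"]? 70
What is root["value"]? 98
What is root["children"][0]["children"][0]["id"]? 145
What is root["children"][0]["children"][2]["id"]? 657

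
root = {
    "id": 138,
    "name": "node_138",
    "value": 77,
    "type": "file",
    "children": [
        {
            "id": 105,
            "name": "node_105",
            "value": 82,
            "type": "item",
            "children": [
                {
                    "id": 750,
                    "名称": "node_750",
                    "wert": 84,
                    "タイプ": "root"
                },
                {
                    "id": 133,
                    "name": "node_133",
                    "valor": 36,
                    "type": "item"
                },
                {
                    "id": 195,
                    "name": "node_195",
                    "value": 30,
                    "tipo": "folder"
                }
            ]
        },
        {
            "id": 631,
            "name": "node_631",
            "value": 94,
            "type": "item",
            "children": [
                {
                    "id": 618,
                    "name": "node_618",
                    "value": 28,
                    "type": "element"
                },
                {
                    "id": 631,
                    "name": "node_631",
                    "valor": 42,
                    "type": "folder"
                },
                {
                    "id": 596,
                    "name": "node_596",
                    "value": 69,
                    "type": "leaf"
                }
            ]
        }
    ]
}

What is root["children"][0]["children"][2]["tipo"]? "folder"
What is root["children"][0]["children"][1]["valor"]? 36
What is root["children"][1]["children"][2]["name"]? "node_596"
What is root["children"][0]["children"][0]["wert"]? 84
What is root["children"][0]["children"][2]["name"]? "node_195"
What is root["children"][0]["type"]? "item"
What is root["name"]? "node_138"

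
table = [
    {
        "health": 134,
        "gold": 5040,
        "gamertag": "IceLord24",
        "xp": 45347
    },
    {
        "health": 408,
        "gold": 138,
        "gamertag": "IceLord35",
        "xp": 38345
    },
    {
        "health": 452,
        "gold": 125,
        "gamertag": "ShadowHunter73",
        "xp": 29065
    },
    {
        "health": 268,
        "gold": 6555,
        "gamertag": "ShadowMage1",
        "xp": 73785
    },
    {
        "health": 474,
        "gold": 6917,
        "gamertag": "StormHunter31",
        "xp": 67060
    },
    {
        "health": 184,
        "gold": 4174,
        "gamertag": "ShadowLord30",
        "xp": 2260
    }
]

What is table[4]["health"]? 474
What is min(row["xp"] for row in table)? 2260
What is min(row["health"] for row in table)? 134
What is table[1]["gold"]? 138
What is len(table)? 6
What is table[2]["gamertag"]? "ShadowHunter73"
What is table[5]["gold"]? 4174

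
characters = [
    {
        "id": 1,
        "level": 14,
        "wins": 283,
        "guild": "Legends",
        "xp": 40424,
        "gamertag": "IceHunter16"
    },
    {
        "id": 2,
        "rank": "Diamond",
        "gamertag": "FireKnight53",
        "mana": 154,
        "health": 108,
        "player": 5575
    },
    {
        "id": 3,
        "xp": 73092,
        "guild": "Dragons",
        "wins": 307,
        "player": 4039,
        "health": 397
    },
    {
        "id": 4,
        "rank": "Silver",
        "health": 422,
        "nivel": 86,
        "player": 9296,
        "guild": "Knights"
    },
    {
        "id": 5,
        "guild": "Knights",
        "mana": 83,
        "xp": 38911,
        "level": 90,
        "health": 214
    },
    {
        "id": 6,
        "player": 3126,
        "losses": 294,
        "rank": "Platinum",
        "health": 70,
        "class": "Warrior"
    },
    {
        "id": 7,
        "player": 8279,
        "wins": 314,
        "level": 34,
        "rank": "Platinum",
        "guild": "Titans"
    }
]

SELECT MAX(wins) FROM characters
314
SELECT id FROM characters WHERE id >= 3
[3, 4, 5, 6, 7]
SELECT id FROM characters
[1, 2, 3, 4, 5, 6, 7]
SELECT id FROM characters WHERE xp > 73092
[]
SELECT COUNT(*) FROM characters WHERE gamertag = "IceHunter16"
1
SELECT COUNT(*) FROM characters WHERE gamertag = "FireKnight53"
1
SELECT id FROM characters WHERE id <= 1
[1]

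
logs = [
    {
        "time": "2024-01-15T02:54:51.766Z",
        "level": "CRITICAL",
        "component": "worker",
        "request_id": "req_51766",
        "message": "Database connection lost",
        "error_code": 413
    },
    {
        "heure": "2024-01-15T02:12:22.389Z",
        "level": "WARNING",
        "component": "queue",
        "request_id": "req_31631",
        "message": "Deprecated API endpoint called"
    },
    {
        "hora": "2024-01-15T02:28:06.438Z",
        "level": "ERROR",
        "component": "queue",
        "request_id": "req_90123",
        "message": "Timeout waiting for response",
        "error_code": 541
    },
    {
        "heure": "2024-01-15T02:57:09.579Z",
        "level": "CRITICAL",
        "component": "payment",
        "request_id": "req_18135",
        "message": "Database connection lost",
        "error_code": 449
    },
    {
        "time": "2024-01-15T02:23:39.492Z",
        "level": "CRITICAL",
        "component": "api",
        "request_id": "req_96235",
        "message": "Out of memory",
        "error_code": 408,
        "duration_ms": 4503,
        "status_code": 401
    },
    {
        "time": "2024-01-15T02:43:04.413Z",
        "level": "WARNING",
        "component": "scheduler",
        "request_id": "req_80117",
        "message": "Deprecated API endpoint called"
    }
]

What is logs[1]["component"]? "queue"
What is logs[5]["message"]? "Deprecated API endpoint called"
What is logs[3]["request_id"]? "req_18135"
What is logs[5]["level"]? "WARNING"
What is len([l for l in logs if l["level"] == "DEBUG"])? 0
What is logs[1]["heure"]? "2024-01-15T02:12:22.389Z"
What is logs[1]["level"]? "WARNING"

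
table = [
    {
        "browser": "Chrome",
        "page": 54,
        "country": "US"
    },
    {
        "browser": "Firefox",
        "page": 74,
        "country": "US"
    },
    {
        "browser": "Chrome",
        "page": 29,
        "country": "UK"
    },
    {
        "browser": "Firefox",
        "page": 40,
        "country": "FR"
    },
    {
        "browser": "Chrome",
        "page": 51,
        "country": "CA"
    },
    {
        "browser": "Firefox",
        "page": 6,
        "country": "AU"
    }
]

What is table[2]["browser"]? "Chrome"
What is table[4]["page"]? 51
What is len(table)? 6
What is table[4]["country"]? "CA"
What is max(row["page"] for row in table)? 74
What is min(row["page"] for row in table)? 6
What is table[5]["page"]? 6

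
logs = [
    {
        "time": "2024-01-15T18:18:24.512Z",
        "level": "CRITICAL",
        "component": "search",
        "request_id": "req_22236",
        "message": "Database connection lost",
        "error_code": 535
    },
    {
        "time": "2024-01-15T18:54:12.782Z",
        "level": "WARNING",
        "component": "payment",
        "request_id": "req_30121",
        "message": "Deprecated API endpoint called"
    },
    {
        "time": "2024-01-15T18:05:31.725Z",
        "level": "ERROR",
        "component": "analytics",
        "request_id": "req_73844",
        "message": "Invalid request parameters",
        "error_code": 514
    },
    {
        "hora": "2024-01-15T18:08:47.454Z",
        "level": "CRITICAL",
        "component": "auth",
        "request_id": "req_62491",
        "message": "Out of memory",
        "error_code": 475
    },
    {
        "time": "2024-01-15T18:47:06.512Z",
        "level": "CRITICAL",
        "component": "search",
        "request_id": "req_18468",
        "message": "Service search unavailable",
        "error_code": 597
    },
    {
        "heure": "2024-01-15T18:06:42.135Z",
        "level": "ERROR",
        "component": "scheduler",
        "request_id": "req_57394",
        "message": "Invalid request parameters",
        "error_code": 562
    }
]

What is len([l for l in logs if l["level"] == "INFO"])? 0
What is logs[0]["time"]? "2024-01-15T18:18:24.512Z"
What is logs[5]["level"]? "ERROR"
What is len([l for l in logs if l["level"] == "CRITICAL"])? 3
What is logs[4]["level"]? "CRITICAL"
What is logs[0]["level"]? "CRITICAL"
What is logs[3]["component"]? "auth"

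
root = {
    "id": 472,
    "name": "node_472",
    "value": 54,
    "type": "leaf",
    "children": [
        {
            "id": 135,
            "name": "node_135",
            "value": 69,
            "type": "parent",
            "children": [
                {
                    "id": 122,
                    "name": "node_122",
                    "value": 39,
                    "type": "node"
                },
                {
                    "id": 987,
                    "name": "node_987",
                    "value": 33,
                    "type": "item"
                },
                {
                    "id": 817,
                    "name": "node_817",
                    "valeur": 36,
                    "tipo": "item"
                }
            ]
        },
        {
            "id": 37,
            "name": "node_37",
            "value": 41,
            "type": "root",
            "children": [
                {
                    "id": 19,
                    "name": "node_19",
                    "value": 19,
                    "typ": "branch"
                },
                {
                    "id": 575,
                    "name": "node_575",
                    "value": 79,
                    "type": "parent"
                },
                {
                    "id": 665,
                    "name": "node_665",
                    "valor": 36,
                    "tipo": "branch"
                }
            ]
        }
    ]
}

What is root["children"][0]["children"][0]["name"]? "node_122"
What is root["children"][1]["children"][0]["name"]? "node_19"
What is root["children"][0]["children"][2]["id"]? 817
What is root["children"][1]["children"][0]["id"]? 19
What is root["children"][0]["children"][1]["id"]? 987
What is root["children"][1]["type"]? "root"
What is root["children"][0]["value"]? 69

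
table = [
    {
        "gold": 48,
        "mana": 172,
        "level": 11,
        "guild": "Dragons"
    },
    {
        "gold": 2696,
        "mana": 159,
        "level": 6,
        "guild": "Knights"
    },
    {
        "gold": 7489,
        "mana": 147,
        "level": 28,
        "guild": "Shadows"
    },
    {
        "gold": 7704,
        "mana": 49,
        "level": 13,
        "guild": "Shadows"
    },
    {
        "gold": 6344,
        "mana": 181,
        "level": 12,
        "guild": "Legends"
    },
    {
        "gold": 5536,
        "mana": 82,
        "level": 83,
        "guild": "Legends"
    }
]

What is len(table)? 6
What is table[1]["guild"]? "Knights"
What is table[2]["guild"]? "Shadows"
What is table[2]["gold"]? 7489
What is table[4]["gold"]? 6344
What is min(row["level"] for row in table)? 6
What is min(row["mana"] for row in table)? 49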